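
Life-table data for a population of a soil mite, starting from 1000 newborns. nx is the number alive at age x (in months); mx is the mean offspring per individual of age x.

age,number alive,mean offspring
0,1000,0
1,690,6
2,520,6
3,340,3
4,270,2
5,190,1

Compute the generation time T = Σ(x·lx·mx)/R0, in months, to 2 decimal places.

lx = nx/n0 = nx/1000: 1, 0.69, 0.52, 0.34, 0.27, 0.19
lx·mx: 0, 4.14, 3.12, 1.02, 0.54, 0.19 → R0 = 9.01
x·lx·mx: 0, 4.14, 6.24, 3.06, 2.16, 0.95 → Σ = 16.55
T = 16.55 / 9.01 = 1.836848… → 1.84

1.84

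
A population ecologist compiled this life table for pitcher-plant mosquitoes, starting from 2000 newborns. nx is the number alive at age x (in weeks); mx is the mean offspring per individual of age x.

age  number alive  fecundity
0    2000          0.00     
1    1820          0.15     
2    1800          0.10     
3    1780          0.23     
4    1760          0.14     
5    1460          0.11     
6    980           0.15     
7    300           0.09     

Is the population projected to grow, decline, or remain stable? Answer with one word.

declining

lx = nx/n0 = nx/2000: 1, 0.91, 0.9, 0.89, 0.88, 0.73, 0.49, 0.15
R0 = Σ lx·mx = 0 + 0.1365 + 0.09 + 0.2047 + 0.1232 + 0.0803 + 0.0735 + 0.0135 = 0.7217
R0 < 1, so the population is declining.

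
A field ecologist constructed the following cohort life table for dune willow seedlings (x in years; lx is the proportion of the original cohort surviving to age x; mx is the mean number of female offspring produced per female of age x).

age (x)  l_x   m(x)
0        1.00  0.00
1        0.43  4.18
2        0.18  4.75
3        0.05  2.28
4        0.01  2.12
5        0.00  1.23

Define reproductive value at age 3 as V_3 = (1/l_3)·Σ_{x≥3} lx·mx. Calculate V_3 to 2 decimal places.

2.70

lx·mx for x ≥ 3: 0.114, 0.0212, 0 → sum = 0.1352
V_3 = 0.1352 / l_3 = 0.1352 / 0.05 = 2.704 → 2.70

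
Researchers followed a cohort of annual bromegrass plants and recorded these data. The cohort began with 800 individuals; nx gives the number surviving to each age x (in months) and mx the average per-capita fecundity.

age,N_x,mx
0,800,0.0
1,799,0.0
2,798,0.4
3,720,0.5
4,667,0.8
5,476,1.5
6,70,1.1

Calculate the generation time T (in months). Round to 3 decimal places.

3.935

lx = nx/n0 = nx/800: 1, 0.99875, 0.9975, 0.9, 0.83375, 0.595, 0.0875
lx·mx: 0, 0, 0.399, 0.45, 0.667, 0.8925, 0.09625 → R0 = 2.50475
x·lx·mx: 0, 0, 0.798, 1.35, 2.668, 4.4625, 0.5775 → Σ = 9.856
T = 9.856 / 2.50475 = 3.934924… → 3.935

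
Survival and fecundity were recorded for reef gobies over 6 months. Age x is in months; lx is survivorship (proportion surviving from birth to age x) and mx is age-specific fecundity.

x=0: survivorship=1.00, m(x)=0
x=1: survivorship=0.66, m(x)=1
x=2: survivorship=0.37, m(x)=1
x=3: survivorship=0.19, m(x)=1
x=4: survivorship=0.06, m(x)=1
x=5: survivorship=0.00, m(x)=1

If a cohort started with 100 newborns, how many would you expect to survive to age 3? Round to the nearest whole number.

19

Expected survivors = N0 · l_3 = 100 × 0.19 = 19 → 19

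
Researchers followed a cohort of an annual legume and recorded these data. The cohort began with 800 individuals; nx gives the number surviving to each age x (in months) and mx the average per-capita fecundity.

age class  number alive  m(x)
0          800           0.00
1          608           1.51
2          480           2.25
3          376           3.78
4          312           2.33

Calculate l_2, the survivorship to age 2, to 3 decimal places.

l_2 = n_2/n_0 = 480/800 = 0.6 → 0.600

0.600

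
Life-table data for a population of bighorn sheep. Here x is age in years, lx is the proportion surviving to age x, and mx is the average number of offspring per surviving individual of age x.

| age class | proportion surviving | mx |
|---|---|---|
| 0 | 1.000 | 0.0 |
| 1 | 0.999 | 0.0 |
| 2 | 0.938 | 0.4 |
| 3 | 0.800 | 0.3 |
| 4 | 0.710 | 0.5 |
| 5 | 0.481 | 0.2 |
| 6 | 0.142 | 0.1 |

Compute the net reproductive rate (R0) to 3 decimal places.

1.081

lx·mx by age: 0, 0, 0.3752, 0.24, 0.355, 0.0962, 0.0142
R0 = Σ lx·mx = 1.0806 → 1.081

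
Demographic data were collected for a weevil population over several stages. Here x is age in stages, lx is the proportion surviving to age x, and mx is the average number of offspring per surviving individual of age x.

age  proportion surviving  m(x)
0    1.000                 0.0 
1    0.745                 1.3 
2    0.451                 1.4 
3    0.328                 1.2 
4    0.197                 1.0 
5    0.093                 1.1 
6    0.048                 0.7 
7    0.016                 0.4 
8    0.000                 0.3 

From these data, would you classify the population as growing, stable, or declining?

R0 = Σ lx·mx = 0 + 0.9685 + 0.6314 + 0.3936 + 0.197 + 0.1023 + 0.0336 + 0.0064 + 0 = 2.3328
R0 > 1, so the population is growing.

growing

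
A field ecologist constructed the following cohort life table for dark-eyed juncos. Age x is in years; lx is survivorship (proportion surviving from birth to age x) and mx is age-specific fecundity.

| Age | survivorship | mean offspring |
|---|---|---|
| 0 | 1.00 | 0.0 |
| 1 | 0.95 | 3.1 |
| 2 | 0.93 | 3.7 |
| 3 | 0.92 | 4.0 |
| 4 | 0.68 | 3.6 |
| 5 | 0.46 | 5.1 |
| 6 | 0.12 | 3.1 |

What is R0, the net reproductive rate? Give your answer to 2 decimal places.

15.23

lx·mx by age: 0, 2.945, 3.441, 3.68, 2.448, 2.346, 0.372
R0 = Σ lx·mx = 15.232 → 15.23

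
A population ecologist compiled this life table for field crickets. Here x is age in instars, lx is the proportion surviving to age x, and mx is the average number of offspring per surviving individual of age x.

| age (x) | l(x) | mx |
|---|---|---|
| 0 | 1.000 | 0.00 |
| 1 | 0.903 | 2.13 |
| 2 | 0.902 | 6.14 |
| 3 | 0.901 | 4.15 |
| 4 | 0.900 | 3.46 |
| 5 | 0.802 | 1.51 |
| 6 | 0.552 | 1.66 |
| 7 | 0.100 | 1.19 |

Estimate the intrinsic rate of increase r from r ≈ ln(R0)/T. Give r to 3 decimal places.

0.948

R0 = Σ lx·mx = 0 + 1.92339 + 5.53828 + 3.73915 + 3.114 + 1.21102 + 0.91632 + 0.119 = 16.56116
Σ x·lx·mx = 49.05942; T = 49.05942/16.56116 = 2.96232…
r ≈ ln(R0)/T = ln(16.56116)/2.96232… = 0.94759… → 0.948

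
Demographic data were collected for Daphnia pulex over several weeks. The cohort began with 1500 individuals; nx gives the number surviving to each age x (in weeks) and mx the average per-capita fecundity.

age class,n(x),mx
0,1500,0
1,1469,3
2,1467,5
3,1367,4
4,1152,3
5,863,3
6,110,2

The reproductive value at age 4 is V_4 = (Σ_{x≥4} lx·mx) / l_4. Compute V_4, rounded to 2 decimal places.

lx = nx/n0 = nx/1500: 1, 0.97933…, 0.978, 0.91133…, 0.768, 0.57533…, 0.07333…
lx·mx for x ≥ 4: 2.304, 1.726…, 0.146667… → sum = 4.176667…
V_4 = 4.176667… / l_4 = 4.176667… / 0.768 = 5.438368… → 5.44

5.44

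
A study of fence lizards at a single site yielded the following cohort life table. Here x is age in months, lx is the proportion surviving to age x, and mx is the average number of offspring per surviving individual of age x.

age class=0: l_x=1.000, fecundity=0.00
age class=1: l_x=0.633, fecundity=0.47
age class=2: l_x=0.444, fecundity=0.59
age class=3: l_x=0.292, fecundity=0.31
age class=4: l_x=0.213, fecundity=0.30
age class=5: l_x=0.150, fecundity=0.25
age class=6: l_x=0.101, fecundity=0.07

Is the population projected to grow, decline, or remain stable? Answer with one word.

R0 = Σ lx·mx = 0 + 0.29751 + 0.26196 + 0.09052 + 0.0639 + 0.0375 + 0.00707 = 0.75846
R0 < 1, so the population is declining.

declining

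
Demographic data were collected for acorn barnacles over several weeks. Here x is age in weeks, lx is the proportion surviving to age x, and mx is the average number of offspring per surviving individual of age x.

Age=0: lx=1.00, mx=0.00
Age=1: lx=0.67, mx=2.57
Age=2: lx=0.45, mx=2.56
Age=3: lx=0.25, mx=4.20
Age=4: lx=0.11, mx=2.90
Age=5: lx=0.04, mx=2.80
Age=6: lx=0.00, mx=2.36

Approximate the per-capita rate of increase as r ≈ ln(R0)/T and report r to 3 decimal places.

R0 = Σ lx·mx = 0 + 1.7219 + 1.152 + 1.05 + 0.319 + 0.112 + 0 = 4.3549
Σ x·lx·mx = 9.0119; T = 9.0119/4.3549 = 2.06937…
r ≈ ln(R0)/T = ln(4.3549)/2.06937… = 0.71099… → 0.711

0.711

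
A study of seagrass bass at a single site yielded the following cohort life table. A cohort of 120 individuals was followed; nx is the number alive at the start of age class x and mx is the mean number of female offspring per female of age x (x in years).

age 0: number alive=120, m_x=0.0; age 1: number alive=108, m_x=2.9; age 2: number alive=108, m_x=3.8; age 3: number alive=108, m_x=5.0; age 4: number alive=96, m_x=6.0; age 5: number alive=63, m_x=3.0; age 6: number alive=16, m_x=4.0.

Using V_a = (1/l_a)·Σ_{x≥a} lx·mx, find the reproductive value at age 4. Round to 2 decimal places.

lx = nx/n0 = nx/120: 1, 0.9, 0.9, 0.9, 0.8, 0.525, 0.13333…
lx·mx for x ≥ 4: 4.8, 1.575, 0.533333… → sum = 6.908333…
V_4 = 6.908333… / l_4 = 6.908333… / 0.8 = 8.635417… → 8.64

8.64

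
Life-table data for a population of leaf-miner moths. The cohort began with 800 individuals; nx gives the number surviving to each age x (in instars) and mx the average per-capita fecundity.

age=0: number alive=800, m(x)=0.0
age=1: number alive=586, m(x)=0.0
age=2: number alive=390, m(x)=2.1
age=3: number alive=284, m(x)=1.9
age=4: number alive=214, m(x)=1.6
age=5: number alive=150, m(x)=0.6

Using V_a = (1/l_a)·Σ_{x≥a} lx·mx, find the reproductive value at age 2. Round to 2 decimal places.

lx = nx/n0 = nx/800: 1, 0.7325, 0.4875, 0.355, 0.2675, 0.1875
lx·mx for x ≥ 2: 1.02375, 0.6745, 0.428, 0.1125 → sum = 2.23875
V_2 = 2.23875 / l_2 = 2.23875 / 0.4875 = 4.592308… → 4.59

4.59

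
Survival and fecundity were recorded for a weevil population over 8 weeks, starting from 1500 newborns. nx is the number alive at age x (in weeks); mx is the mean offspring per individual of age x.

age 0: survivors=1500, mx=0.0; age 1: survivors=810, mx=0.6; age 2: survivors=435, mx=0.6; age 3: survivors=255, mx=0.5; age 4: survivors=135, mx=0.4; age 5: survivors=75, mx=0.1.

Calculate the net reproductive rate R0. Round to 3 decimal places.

0.624

lx = nx/n0 = nx/1500: 1, 0.54, 0.29, 0.17, 0.09, 0.05
lx·mx by age: 0, 0.324, 0.174, 0.085, 0.036, 0.005
R0 = Σ lx·mx = 0.624 → 0.624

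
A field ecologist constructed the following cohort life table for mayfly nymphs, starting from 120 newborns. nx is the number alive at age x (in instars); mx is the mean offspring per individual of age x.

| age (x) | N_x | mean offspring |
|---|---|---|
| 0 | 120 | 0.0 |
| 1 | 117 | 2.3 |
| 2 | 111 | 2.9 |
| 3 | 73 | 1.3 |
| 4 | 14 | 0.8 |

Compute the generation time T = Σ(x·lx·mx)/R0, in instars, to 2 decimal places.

1.78

lx = nx/n0 = nx/120: 1, 0.975, 0.925, 0.60833…, 0.11667…
lx·mx: 0, 2.2425, 2.6825, 0.790833…, 0.093333… → R0 = 5.809167…
x·lx·mx: 0, 2.2425, 5.365, 2.3725…, 0.373333… → Σ = 10.353333…
T = 10.353333… / 5.809167… = 1.782241… → 1.78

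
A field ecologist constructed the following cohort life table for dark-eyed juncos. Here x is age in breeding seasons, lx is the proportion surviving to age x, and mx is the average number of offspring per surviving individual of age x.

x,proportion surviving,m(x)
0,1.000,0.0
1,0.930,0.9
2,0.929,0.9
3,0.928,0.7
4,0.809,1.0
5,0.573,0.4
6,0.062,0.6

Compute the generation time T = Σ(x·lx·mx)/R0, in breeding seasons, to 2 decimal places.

lx·mx: 0, 0.837, 0.8361, 0.6496, 0.809, 0.2292, 0.0372 → R0 = 3.3981
x·lx·mx: 0, 0.837, 1.6722, 1.9488, 3.236, 1.146, 0.2232 → Σ = 9.0632
T = 9.0632 / 3.3981 = 2.667138… → 2.67

2.67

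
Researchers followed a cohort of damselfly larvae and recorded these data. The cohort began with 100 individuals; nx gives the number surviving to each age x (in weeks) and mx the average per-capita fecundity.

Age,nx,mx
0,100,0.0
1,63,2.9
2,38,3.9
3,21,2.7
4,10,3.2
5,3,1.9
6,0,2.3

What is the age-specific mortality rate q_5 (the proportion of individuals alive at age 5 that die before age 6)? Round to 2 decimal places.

lx = nx/n0 = nx/100: 1, 0.63, 0.38, 0.21, 0.1, 0.03, 0
q_5 = (l_5 − l_6) / l_5 = (0.03 − 0) / 0.03
     = 0.03 / 0.03 = 1 → 1.00

1.00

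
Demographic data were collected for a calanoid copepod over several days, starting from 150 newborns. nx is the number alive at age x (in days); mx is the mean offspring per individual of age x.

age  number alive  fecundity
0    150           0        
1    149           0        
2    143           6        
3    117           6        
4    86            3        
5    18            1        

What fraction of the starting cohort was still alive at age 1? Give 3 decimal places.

0.993

l_1 = n_1/n_0 = 149/150 = 0.993333… → 0.993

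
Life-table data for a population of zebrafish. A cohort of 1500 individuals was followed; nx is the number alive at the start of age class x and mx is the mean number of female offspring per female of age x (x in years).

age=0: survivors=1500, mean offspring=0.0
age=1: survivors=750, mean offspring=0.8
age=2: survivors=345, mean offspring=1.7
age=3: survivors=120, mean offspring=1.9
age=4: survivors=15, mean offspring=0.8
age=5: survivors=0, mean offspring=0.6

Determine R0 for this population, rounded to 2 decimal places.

0.95

lx = nx/n0 = nx/1500: 1, 0.5, 0.23, 0.08, 0.01, 0
lx·mx by age: 0, 0.4, 0.391, 0.152, 0.008, 0
R0 = Σ lx·mx = 0.951 → 0.95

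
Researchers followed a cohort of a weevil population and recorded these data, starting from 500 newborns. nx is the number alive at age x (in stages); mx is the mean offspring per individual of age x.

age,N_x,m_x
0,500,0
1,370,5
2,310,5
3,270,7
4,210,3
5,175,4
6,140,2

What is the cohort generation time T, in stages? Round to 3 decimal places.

lx = nx/n0 = nx/500: 1, 0.74, 0.62, 0.54, 0.42, 0.35, 0.28
lx·mx: 0, 3.7, 3.1, 3.78, 1.26, 1.4, 0.56 → R0 = 13.8
x·lx·mx: 0, 3.7, 6.2, 11.34, 5.04, 7, 3.36 → Σ = 36.64
T = 36.64 / 13.8 = 2.655072… → 2.655

2.655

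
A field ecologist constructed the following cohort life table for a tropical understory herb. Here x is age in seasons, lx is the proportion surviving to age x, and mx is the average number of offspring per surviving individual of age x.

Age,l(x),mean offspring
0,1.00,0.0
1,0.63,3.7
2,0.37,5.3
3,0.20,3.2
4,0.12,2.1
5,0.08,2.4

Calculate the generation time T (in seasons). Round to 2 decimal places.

lx·mx: 0, 2.331, 1.961, 0.64, 0.252, 0.192 → R0 = 5.376
x·lx·mx: 0, 2.331, 3.922, 1.92, 1.008, 0.96 → Σ = 10.141
T = 10.141 / 5.376 = 1.886347… → 1.89

1.89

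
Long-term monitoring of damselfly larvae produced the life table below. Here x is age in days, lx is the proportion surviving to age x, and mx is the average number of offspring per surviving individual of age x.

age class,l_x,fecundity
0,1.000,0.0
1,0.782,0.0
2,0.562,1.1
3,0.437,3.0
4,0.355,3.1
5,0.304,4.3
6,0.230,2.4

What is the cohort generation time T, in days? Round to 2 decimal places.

3.97

lx·mx: 0, 0, 0.6182, 1.311, 1.1005, 1.3072, 0.552 → R0 = 4.8889
x·lx·mx: 0, 0, 1.2364, 3.933, 4.402, 6.536, 3.312 → Σ = 19.4194
T = 19.4194 / 4.8889 = 3.972141… → 3.97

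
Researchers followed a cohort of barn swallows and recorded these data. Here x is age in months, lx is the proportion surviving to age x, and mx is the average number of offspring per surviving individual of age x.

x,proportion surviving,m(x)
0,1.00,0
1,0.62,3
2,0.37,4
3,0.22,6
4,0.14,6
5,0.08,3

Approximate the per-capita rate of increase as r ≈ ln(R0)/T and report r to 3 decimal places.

0.752

R0 = Σ lx·mx = 0 + 1.86 + 1.48 + 1.32 + 0.84 + 0.24 = 5.74
Σ x·lx·mx = 13.34; T = 13.34/5.74 = 2.32404…
r ≈ ln(R0)/T = ln(5.74)/2.32404… = 0.75191… → 0.752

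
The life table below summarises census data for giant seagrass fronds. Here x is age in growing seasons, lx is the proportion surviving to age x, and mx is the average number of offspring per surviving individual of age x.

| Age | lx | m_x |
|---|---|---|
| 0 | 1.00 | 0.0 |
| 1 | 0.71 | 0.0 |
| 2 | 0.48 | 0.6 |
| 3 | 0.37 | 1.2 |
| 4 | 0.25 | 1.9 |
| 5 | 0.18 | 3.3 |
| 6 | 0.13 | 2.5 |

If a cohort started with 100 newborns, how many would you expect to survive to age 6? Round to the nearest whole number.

13

Expected survivors = N0 · l_6 = 100 × 0.13 = 13 → 13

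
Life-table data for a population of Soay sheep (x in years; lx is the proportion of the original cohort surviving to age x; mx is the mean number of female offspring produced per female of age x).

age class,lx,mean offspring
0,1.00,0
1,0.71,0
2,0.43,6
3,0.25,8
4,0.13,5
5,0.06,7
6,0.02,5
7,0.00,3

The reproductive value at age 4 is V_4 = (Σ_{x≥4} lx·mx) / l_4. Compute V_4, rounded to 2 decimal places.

lx·mx for x ≥ 4: 0.65, 0.42, 0.1, 0 → sum = 1.17
V_4 = 1.17 / l_4 = 1.17 / 0.13 = 9 → 9.00

9.00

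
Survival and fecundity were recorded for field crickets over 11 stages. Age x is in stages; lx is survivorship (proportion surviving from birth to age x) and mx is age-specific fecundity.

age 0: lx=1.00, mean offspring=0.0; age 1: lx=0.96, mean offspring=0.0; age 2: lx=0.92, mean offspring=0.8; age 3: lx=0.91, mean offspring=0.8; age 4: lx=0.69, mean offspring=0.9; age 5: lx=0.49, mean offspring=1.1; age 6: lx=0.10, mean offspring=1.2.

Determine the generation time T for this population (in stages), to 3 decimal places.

lx·mx: 0, 0, 0.736, 0.728, 0.621, 0.539, 0.12 → R0 = 2.744
x·lx·mx: 0, 0, 1.472, 2.184, 2.484, 2.695, 0.72 → Σ = 9.555
T = 9.555 / 2.744 = 3.482143… → 3.482

3.482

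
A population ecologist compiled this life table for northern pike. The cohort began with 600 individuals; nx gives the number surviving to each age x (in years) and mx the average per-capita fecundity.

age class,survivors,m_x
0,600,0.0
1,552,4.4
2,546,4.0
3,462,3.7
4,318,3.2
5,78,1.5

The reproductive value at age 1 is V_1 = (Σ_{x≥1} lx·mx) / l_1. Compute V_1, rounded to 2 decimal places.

lx = nx/n0 = nx/600: 1, 0.92, 0.91, 0.77, 0.53, 0.13
lx·mx for x ≥ 1: 4.048, 3.64, 2.849, 1.696, 0.195 → sum = 12.428
V_1 = 12.428 / l_1 = 12.428 / 0.92 = 13.508696… → 13.51

13.51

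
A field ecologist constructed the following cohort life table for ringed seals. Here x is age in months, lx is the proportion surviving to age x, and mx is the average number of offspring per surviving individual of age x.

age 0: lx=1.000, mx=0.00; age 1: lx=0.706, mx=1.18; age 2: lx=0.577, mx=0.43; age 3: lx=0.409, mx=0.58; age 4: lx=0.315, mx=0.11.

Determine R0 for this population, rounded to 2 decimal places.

lx·mx by age: 0, 0.83308, 0.24811, 0.23722, 0.03465
R0 = Σ lx·mx = 1.35306 → 1.35

1.35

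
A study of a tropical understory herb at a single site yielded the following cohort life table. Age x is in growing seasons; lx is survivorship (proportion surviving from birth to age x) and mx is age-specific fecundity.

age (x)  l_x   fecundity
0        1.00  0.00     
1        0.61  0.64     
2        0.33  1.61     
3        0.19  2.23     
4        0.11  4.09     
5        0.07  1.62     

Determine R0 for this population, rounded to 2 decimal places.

lx·mx by age: 0, 0.3904, 0.5313, 0.4237, 0.4499, 0.1134
R0 = Σ lx·mx = 1.9087 → 1.91

1.91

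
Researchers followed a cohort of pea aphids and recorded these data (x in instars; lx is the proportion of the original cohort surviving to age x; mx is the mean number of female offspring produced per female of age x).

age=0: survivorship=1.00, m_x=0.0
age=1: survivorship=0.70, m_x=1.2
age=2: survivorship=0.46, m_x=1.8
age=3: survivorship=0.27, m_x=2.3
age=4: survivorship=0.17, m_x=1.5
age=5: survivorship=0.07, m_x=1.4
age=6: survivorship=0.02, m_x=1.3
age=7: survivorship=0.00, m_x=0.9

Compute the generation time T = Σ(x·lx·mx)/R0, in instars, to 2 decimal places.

lx·mx: 0, 0.84, 0.828, 0.621, 0.255, 0.098, 0.026, 0 → R0 = 2.668
x·lx·mx: 0, 0.84, 1.656, 1.863, 1.02, 0.49, 0.156, 0 → Σ = 6.025
T = 6.025 / 2.668 = 2.258246… → 2.26

2.26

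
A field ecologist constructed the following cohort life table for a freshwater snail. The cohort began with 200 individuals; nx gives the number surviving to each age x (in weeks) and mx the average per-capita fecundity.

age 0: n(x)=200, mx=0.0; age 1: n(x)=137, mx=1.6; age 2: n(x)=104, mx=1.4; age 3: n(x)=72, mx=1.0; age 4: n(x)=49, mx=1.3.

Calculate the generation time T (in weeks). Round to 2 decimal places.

1.96

lx = nx/n0 = nx/200: 1, 0.685, 0.52, 0.36, 0.245
lx·mx: 0, 1.096, 0.728, 0.36, 0.3185 → R0 = 2.5025
x·lx·mx: 0, 1.096, 1.456, 1.08, 1.274 → Σ = 4.906
T = 4.906 / 2.5025 = 1.96044… → 1.96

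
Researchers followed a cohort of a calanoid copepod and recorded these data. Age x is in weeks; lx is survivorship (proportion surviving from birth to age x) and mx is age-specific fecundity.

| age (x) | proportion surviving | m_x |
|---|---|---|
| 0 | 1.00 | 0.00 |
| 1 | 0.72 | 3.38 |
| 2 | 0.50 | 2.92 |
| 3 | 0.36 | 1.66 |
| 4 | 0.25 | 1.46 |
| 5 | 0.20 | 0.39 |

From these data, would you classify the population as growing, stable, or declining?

R0 = Σ lx·mx = 0 + 2.4336 + 1.46 + 0.5976 + 0.365 + 0.078 = 4.9342
R0 > 1, so the population is growing.

growing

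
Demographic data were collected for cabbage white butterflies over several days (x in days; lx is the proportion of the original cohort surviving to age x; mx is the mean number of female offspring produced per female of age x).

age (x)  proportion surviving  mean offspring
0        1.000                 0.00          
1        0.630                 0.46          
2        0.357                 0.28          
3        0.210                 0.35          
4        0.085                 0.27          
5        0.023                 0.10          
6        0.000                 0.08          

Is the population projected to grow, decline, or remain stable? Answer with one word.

R0 = Σ lx·mx = 0 + 0.2898 + 0.09996 + 0.0735 + 0.02295 + 0.0023 + 0 = 0.48851
R0 < 1, so the population is declining.

declining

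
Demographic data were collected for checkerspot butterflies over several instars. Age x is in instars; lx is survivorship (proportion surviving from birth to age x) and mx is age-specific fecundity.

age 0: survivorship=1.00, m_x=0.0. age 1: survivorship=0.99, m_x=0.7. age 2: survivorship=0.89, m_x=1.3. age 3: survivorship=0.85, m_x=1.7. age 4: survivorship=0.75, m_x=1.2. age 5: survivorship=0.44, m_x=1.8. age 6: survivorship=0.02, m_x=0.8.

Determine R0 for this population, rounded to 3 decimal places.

5.003

lx·mx by age: 0, 0.693, 1.157, 1.445, 0.9, 0.792, 0.016
R0 = Σ lx·mx = 5.003 → 5.003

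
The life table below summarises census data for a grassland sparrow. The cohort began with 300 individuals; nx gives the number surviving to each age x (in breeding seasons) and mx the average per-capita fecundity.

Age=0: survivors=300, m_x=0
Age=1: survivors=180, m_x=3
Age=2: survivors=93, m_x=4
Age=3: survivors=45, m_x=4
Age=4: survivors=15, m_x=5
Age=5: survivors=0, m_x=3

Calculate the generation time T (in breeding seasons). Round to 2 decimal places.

lx = nx/n0 = nx/300: 1, 0.6, 0.31, 0.15, 0.05, 0
lx·mx: 0, 1.8, 1.24, 0.6, 0.25, 0 → R0 = 3.89
x·lx·mx: 0, 1.8, 2.48, 1.8, 1, 0 → Σ = 7.08
T = 7.08 / 3.89 = 1.820051… → 1.82

1.82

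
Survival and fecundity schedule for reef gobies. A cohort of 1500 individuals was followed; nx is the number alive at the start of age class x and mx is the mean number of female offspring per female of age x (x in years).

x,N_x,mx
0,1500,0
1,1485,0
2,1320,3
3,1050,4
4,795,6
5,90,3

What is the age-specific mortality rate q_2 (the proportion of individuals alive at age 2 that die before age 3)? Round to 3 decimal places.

lx = nx/n0 = nx/1500: 1, 0.99, 0.88, 0.7, 0.53, 0.06
q_2 = (l_2 − l_3) / l_2 = (0.88 − 0.7) / 0.88
     = 0.18 / 0.88 = 0.204545… → 0.205

0.205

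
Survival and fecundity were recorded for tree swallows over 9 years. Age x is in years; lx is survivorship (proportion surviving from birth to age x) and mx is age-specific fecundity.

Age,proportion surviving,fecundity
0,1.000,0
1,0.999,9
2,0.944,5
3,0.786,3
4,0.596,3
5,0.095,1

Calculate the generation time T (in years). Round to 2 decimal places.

1.85

lx·mx: 0, 8.991, 4.72, 2.358, 1.788, 0.095 → R0 = 17.952
x·lx·mx: 0, 8.991, 9.44, 7.074, 7.152, 0.475 → Σ = 33.132
T = 33.132 / 17.952 = 1.845588… → 1.85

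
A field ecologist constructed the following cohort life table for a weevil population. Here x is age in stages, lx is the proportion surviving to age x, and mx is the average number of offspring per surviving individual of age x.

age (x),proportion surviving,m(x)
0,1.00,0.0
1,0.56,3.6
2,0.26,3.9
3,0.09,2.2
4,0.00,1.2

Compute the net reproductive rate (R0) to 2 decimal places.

3.23

lx·mx by age: 0, 2.016, 1.014, 0.198, 0
R0 = Σ lx·mx = 3.228 → 3.23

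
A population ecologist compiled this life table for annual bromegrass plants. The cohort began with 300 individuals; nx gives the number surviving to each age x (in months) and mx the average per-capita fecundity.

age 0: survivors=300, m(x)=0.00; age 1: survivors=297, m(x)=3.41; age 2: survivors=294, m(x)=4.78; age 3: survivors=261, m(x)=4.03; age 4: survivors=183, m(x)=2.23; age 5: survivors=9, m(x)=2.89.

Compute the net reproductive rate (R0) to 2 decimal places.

lx = nx/n0 = nx/300: 1, 0.99, 0.98, 0.87, 0.61, 0.03
lx·mx by age: 0, 3.3759, 4.6844, 3.5061, 1.3603, 0.0867
R0 = Σ lx·mx = 13.0134 → 13.01

13.01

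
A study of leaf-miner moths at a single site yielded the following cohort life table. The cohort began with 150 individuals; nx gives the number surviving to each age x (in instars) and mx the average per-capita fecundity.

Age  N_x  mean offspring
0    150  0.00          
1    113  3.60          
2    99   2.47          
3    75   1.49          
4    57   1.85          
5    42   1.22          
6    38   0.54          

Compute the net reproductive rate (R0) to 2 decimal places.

6.27

lx = nx/n0 = nx/150: 1, 0.75333…, 0.66, 0.5, 0.38, 0.28, 0.25333…
lx·mx by age: 0, 2.712…, 1.6302, 0.745, 0.703, 0.3416, 0.1368…
R0 = Σ lx·mx = 6.2686… → 6.27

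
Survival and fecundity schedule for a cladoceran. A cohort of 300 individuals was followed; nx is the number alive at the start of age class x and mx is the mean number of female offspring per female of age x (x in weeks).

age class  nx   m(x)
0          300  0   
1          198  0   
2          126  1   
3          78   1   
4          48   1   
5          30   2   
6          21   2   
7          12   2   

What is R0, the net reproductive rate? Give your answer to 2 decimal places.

1.26

lx = nx/n0 = nx/300: 1, 0.66, 0.42, 0.26, 0.16, 0.1, 0.07, 0.04
lx·mx by age: 0, 0, 0.42, 0.26, 0.16, 0.2, 0.14, 0.08
R0 = Σ lx·mx = 1.26 → 1.26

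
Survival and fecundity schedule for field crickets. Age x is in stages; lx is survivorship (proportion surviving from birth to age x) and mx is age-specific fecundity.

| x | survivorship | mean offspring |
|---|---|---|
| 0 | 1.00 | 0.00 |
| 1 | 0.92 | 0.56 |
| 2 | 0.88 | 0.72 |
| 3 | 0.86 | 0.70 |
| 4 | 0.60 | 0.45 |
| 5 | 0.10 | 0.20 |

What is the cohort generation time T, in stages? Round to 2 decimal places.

lx·mx: 0, 0.5152, 0.6336, 0.602, 0.27, 0.02 → R0 = 2.0408
x·lx·mx: 0, 0.5152, 1.2672, 1.806, 1.08, 0.1 → Σ = 4.7684
T = 4.7684 / 2.0408 = 2.336535… → 2.34

2.34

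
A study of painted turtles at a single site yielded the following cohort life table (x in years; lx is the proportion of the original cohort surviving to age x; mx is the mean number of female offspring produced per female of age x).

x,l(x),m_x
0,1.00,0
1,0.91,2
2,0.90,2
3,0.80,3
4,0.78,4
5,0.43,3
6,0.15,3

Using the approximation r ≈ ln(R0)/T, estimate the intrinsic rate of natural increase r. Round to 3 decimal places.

0.758

R0 = Σ lx·mx = 0 + 1.82 + 1.8 + 2.4 + 3.12 + 1.29 + 0.45 = 10.88
Σ x·lx·mx = 34.25; T = 34.25/10.88 = 3.14798…
r ≈ ln(R0)/T = ln(10.88)/3.14798… = 0.75824… → 0.758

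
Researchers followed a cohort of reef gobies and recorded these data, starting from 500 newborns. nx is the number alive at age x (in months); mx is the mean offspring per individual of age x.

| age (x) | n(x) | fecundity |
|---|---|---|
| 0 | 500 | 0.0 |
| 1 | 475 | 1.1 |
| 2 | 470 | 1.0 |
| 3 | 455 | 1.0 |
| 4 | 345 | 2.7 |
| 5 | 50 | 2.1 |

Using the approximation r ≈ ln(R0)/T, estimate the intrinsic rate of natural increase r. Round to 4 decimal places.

0.5625

lx = nx/n0 = nx/500: 1, 0.95, 0.94, 0.91, 0.69, 0.1
R0 = Σ lx·mx = 0 + 1.045 + 0.94 + 0.91 + 1.863 + 0.21 = 4.968
Σ x·lx·mx = 14.157; T = 14.157/4.968 = 2.84964…
r ≈ ln(R0)/T = ln(4.968)/2.84964… = 0.562534… → 0.5625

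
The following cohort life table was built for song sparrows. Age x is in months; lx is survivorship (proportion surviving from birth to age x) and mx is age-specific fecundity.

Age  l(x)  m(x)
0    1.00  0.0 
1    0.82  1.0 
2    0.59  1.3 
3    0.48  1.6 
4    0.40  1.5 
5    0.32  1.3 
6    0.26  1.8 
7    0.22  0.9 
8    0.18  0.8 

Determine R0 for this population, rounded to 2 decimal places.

4.18

lx·mx by age: 0, 0.82, 0.767, 0.768, 0.6, 0.416, 0.468, 0.198, 0.144
R0 = Σ lx·mx = 4.181 → 4.18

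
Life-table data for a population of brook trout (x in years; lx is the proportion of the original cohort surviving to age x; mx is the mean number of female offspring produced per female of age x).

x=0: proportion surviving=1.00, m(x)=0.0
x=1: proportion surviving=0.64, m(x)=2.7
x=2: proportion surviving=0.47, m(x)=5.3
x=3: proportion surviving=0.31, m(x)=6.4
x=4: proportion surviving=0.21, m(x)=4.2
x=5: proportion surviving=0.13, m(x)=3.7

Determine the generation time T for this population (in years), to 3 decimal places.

2.458

lx·mx: 0, 1.728, 2.491, 1.984, 0.882, 0.481 → R0 = 7.566
x·lx·mx: 0, 1.728, 4.982, 5.952, 3.528, 2.405 → Σ = 18.595
T = 18.595 / 7.566 = 2.457706… → 2.458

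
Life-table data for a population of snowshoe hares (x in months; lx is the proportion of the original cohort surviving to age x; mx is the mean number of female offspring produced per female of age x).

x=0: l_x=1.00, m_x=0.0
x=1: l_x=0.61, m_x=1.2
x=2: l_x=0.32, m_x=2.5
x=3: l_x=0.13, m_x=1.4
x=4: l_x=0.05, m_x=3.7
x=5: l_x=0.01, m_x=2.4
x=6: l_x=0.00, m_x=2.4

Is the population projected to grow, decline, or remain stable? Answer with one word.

R0 = Σ lx·mx = 0 + 0.732 + 0.8 + 0.182 + 0.185 + 0.024 + 0 = 1.923
R0 > 1, so the population is growing.

growing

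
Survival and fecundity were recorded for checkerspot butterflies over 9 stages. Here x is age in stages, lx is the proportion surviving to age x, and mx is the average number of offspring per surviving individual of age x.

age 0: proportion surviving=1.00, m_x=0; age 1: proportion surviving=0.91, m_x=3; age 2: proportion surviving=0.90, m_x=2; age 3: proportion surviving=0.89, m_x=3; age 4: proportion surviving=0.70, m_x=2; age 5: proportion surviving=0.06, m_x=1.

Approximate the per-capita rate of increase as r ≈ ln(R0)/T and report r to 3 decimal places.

0.924

R0 = Σ lx·mx = 0 + 2.73 + 1.8 + 2.67 + 1.4 + 0.06 = 8.66
Σ x·lx·mx = 20.24; T = 20.24/8.66 = 2.33718…
r ≈ ln(R0)/T = ln(8.66)/2.33718… = 0.92364… → 0.924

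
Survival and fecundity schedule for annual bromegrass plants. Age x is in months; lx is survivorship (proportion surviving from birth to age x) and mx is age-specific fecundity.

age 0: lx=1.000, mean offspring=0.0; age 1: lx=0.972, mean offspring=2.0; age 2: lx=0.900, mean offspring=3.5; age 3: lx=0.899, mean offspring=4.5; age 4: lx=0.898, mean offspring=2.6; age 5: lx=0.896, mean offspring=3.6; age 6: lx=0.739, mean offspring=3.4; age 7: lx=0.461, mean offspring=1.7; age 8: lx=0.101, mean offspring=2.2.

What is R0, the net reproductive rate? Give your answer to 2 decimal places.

18.22

lx·mx by age: 0, 1.944, 3.15, 4.0455, 2.3348, 3.2256, 2.5126, 0.7837, 0.2222
R0 = Σ lx·mx = 18.2184 → 18.22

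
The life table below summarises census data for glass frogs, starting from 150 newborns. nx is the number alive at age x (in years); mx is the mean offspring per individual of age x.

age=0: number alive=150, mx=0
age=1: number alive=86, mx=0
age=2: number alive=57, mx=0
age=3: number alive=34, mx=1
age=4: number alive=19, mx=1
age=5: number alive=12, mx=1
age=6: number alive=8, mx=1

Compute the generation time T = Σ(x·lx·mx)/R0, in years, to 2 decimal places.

lx = nx/n0 = nx/150: 1, 0.57333…, 0.38, 0.22667…, 0.12667…, 0.08, 0.05333…
lx·mx: 0, 0, 0, 0.226667…, 0.126667…, 0.08, 0.053333… → R0 = 0.486667…
x·lx·mx: 0, 0, 0, 0.68…, 0.506667…, 0.4, 0.32… → Σ = 1.906667…
T = 1.906667… / 0.486667… = 3.917808… → 3.92

3.92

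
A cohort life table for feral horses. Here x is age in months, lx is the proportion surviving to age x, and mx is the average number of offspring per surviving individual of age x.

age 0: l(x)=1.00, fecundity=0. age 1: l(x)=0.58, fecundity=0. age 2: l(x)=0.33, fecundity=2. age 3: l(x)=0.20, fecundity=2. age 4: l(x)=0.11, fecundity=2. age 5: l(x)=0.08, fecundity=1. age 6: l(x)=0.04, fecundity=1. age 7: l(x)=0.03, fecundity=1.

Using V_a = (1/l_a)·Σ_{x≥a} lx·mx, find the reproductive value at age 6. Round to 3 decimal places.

lx·mx for x ≥ 6: 0.04, 0.03 → sum = 0.07
V_6 = 0.07 / l_6 = 0.07 / 0.04 = 1.75 → 1.750

1.750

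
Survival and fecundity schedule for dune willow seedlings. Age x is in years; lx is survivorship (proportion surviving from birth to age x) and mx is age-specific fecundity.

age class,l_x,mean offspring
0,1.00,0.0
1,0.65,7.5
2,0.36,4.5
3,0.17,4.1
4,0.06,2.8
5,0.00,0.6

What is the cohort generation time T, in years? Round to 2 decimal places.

lx·mx: 0, 4.875, 1.62, 0.697, 0.168, 0 → R0 = 7.36
x·lx·mx: 0, 4.875, 3.24, 2.091, 0.672, 0 → Σ = 10.878
T = 10.878 / 7.36 = 1.477989… → 1.48

1.48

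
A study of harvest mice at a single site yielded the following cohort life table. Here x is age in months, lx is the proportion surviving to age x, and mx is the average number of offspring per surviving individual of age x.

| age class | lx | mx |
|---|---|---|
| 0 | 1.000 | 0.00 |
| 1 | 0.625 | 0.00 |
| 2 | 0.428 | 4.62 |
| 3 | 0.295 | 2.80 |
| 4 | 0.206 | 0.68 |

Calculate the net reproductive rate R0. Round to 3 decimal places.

2.943

lx·mx by age: 0, 0, 1.97736, 0.826, 0.14008
R0 = Σ lx·mx = 2.94344 → 2.943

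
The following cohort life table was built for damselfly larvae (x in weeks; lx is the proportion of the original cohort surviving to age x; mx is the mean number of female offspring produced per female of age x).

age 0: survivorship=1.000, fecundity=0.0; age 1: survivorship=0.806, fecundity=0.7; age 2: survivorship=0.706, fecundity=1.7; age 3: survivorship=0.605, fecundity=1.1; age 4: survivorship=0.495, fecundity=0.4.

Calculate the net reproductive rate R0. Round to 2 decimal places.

2.63

lx·mx by age: 0, 0.5642, 1.2002, 0.6655, 0.198
R0 = Σ lx·mx = 2.6279 → 2.63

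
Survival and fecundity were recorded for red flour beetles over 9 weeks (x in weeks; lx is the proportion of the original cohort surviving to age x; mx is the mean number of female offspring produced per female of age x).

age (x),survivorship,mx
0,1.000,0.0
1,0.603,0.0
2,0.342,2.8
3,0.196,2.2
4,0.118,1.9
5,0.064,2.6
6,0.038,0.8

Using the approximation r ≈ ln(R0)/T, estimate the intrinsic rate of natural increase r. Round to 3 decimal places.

0.210

R0 = Σ lx·mx = 0 + 0 + 0.9576 + 0.4312 + 0.2242 + 0.1664 + 0.0304 = 1.8098
Σ x·lx·mx = 5.12; T = 5.12/1.8098 = 2.82904…
r ≈ ln(R0)/T = ln(1.8098)/2.82904… = 0.20969… → 0.210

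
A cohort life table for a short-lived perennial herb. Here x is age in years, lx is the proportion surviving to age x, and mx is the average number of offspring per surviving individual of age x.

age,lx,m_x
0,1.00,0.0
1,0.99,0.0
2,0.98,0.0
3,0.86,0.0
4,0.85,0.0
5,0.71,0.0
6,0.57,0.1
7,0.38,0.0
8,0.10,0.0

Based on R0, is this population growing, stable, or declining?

R0 = Σ lx·mx = 0 + 0 + 0 + 0 + 0 + 0 + 0.057 + 0 + 0 = 0.057
R0 < 1, so the population is declining.

declining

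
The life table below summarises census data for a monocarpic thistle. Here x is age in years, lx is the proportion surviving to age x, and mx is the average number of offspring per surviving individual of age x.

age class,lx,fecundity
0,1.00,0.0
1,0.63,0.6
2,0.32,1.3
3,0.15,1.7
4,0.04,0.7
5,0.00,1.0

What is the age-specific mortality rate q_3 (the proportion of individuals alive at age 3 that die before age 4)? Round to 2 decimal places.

0.73

q_3 = (l_3 − l_4) / l_3 = (0.15 − 0.04) / 0.15
     = 0.11 / 0.15 = 0.733333… → 0.73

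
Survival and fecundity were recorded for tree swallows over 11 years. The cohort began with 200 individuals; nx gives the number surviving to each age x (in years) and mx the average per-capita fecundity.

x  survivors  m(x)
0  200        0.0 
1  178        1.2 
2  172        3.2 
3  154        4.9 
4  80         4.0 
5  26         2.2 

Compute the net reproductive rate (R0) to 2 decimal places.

9.48

lx = nx/n0 = nx/200: 1, 0.89, 0.86, 0.77, 0.4, 0.13
lx·mx by age: 0, 1.068, 2.752, 3.773, 1.6, 0.286
R0 = Σ lx·mx = 9.479 → 9.48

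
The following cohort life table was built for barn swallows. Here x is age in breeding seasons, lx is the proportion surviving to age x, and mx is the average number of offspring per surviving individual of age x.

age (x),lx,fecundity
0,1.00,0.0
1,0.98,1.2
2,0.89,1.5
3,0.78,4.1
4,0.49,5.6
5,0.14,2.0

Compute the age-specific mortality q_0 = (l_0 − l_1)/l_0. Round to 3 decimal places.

0.020

q_0 = (l_0 − l_1) / l_0 = (1 − 0.98) / 1
     = 0.02 / 1 = 0.02 → 0.020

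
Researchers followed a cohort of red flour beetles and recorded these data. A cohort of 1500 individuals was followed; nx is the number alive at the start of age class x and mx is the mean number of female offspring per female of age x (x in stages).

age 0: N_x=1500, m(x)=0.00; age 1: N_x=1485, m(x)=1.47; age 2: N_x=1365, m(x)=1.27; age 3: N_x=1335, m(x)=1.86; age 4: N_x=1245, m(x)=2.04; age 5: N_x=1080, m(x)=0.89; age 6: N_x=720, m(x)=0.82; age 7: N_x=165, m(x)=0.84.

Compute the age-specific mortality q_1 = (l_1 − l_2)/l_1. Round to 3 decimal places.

0.081

lx = nx/n0 = nx/1500: 1, 0.99, 0.91, 0.89, 0.83, 0.72, 0.48, 0.11
q_1 = (l_1 − l_2) / l_1 = (0.99 − 0.91) / 0.99
     = 0.08 / 0.99 = 0.080808… → 0.081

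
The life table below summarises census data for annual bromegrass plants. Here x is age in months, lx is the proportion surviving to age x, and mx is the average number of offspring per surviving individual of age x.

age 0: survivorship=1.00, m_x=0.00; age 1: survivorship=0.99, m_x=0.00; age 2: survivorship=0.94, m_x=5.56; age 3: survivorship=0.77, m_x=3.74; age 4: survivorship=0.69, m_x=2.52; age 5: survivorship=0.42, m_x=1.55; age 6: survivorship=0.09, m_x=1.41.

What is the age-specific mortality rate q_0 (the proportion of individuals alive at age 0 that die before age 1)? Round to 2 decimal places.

q_0 = (l_0 − l_1) / l_0 = (1 − 0.99) / 1
     = 0.01 / 1 = 0.01 → 0.01

0.01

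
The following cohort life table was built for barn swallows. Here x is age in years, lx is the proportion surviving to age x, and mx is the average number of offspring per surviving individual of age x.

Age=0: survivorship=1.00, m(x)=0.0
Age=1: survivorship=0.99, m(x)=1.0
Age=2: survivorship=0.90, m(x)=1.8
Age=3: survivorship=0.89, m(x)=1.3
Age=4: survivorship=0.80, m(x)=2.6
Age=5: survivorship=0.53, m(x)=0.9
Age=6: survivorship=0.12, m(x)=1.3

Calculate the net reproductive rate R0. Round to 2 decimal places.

lx·mx by age: 0, 0.99, 1.62, 1.157, 2.08, 0.477, 0.156
R0 = Σ lx·mx = 6.48 → 6.48

6.48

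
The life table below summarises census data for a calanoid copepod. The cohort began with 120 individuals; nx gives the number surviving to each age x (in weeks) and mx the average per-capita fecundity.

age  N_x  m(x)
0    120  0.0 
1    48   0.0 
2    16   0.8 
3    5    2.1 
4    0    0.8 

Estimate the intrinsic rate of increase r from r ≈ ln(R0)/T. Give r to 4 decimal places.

lx = nx/n0 = nx/120: 1, 0.4, 0.13333…, 0.04167…, 0
R0 = Σ lx·mx = 0 + 0 + 0.10667… + 0.0875… + 0 = 0.194167…
Σ x·lx·mx = 0.475833…; T = 0.475833…/0.194167… = 2.45064…
r ≈ ln(R0)/T = ln(0.194167…)/2.45064… = -0.66882… → -0.6688

-0.6688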